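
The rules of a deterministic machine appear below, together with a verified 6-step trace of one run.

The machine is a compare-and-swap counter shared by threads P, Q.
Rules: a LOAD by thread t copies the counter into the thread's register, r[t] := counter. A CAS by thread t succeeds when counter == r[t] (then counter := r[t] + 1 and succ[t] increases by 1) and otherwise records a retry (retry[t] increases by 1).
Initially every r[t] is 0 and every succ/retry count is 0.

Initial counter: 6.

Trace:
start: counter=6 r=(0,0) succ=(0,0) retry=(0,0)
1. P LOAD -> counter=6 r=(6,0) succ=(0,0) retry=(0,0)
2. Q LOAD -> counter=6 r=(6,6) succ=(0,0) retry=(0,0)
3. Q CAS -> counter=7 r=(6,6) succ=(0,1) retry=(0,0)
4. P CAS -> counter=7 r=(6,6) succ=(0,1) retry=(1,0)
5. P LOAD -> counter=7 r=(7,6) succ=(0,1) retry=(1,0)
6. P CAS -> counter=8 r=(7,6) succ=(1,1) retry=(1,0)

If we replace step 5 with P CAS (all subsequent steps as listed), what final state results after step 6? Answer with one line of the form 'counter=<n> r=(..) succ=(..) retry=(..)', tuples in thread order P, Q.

counter=7 r=(6,6) succ=(0,1) retry=(3,0)

(re-executing from step 5 with the substitution; state before step 5: counter=7 r=(6,6) succ=(0,1) retry=(1,0))
5. P CAS -> counter=7 r=(6,6) succ=(0,1) retry=(2,0)
6. P CAS -> counter=7 r=(6,6) succ=(0,1) retry=(3,0)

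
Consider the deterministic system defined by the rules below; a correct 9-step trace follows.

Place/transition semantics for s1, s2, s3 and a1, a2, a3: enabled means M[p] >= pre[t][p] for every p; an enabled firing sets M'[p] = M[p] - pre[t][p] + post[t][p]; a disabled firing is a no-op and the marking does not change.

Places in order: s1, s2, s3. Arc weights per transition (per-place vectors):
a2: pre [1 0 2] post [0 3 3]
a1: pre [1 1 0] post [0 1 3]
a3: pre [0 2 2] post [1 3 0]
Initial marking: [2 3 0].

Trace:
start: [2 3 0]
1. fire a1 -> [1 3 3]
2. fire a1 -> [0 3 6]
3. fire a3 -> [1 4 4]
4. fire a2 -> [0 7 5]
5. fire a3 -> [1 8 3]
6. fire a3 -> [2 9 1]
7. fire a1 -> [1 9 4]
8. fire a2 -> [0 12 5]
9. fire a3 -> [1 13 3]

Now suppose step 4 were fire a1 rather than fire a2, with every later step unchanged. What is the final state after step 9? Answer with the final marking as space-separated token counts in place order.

1 10 5

(re-executing from step 4 with the substitution; state before step 4: [1 4 4])
4. fire a1 -> [0 4 7]
5. fire a3 -> [1 5 5]
6. fire a3 -> [2 6 3]
7. fire a1 -> [1 6 6]
8. fire a2 -> [0 9 7]
9. fire a3 -> [1 10 5]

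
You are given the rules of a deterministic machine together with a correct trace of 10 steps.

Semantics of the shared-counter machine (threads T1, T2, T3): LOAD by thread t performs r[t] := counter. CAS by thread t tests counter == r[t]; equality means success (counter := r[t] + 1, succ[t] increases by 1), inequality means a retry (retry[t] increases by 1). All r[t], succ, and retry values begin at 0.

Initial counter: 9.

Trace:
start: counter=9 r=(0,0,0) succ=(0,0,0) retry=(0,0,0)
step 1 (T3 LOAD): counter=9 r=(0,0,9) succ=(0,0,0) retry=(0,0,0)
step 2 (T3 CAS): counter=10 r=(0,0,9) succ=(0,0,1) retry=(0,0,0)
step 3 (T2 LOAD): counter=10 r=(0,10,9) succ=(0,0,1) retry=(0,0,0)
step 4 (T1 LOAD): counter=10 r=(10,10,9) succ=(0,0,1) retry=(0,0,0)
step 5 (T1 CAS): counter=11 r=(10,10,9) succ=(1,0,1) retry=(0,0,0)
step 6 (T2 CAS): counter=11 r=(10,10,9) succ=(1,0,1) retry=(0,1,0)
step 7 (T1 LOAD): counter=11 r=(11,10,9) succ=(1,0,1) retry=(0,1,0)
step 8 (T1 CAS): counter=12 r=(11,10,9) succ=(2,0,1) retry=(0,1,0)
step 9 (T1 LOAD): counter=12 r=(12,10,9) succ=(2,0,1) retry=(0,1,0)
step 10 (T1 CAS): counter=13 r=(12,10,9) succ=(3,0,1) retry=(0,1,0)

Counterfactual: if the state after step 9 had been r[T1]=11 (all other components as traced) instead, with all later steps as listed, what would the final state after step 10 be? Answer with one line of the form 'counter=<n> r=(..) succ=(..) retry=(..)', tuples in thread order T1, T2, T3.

counter=12 r=(11,10,9) succ=(2,0,1) retry=(1,1,0)

state after step 9 := counter=12 r=(11,10,9) succ=(2,0,1) retry=(0,1,0)
step 10 (T1 CAS): counter=12 r=(11,10,9) succ=(2,0,1) retry=(1,1,0)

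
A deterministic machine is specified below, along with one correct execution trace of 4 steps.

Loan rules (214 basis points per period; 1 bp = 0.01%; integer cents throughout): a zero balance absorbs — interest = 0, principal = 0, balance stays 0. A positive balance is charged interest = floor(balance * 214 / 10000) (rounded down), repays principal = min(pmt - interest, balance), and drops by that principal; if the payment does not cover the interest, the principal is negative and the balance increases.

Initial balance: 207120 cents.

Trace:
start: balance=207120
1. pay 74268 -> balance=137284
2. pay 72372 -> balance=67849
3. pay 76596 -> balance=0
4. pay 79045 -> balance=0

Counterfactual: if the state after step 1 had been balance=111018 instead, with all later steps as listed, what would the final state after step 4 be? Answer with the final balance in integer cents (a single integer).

state after step 1 := balance=111018
2. pay 72372 -> balance=41021
3. pay 76596 -> balance=0
4. pay 79045 -> balance=0

0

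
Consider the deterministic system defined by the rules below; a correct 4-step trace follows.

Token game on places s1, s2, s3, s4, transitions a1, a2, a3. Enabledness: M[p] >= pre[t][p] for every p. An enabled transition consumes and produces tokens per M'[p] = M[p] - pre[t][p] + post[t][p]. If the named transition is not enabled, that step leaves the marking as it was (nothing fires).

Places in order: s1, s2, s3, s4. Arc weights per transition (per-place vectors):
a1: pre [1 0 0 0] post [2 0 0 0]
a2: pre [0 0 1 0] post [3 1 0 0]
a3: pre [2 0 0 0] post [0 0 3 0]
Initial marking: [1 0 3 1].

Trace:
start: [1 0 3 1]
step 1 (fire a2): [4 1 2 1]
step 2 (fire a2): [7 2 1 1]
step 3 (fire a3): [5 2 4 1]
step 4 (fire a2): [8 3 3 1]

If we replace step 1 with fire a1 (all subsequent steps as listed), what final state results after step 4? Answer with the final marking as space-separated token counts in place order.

(re-executing from step 1 with the substitution; state before step 1: [1 0 3 1])
step 1 (fire a1): [2 0 3 1]
step 2 (fire a2): [5 1 2 1]
step 3 (fire a3): [3 1 5 1]
step 4 (fire a2): [6 2 4 1]

6 2 4 1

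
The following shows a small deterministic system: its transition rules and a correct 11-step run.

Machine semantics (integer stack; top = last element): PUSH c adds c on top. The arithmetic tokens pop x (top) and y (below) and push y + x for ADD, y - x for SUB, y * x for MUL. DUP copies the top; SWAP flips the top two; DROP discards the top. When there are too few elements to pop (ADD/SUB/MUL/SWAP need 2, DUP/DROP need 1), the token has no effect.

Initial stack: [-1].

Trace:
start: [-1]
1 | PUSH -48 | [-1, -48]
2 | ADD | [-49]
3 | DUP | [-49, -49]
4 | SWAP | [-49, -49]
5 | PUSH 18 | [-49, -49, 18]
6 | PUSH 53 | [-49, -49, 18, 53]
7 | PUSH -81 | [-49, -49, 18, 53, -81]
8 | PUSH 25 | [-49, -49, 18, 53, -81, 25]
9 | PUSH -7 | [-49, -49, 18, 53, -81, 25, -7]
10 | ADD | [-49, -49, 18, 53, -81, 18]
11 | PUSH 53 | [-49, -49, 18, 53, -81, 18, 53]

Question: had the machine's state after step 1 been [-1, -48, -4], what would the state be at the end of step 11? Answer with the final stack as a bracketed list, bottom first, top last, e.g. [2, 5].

state after step 1 := [-1, -48, -4]
2 | ADD | [-1, -52]
3 | DUP | [-1, -52, -52]
4 | SWAP | [-1, -52, -52]
5 | PUSH 18 | [-1, -52, -52, 18]
6 | PUSH 53 | [-1, -52, -52, 18, 53]
7 | PUSH -81 | [-1, -52, -52, 18, 53, -81]
8 | PUSH 25 | [-1, -52, -52, 18, 53, -81, 25]
9 | PUSH -7 | [-1, -52, -52, 18, 53, -81, 25, -7]
10 | ADD | [-1, -52, -52, 18, 53, -81, 18]
11 | PUSH 53 | [-1, -52, -52, 18, 53, -81, 18, 53]

[-1, -52, -52, 18, 53, -81, 18, 53]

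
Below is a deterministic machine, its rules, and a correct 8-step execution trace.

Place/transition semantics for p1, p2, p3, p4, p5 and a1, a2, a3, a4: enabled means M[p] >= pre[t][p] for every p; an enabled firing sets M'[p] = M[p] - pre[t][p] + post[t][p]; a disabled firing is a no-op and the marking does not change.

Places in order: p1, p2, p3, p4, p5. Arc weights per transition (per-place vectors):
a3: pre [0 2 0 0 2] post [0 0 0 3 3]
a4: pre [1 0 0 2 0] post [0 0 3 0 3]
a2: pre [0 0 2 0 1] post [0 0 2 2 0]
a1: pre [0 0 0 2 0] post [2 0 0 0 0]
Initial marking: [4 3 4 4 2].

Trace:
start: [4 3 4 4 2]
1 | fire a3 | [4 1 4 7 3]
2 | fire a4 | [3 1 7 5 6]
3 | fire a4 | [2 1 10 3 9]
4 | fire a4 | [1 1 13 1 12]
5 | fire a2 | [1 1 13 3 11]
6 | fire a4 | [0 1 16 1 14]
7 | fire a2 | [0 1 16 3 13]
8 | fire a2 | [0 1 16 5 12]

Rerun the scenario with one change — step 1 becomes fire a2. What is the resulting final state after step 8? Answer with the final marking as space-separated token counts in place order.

(re-executing from step 1 with the substitution; state before step 1: [4 3 4 4 2])
1 | fire a2 | [4 3 4 6 1]
2 | fire a4 | [3 3 7 4 4]
3 | fire a4 | [2 3 10 2 7]
4 | fire a4 | [1 3 13 0 10]
5 | fire a2 | [1 3 13 2 9]
6 | fire a4 | [0 3 16 0 12]
7 | fire a2 | [0 3 16 2 11]
8 | fire a2 | [0 3 16 4 10]

0 3 16 4 10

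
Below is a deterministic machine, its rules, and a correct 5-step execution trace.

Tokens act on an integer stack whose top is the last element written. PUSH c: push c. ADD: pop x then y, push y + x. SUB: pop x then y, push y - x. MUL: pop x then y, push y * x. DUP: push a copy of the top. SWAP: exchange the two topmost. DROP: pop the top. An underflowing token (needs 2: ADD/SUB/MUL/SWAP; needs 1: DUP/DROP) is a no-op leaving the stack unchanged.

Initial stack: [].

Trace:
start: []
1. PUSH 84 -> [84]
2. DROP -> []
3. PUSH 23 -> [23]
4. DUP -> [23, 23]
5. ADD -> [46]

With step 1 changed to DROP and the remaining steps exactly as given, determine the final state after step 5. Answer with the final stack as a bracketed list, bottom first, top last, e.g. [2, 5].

(re-executing from step 1 with the substitution; state before step 1: [])
1. DROP -> []
2. DROP -> []
3. PUSH 23 -> [23]
4. DUP -> [23, 23]
5. ADD -> [46]

[46]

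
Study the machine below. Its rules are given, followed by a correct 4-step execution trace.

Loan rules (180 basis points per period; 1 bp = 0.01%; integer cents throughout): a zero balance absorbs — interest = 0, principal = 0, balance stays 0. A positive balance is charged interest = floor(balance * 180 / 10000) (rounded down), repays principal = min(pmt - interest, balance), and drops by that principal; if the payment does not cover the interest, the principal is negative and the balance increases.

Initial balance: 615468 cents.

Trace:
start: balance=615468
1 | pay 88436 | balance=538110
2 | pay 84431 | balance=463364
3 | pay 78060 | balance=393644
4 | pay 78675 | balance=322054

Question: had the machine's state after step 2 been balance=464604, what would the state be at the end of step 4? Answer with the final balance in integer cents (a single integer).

323339

state after step 2 := balance=464604
3 | pay 78060 | balance=394906
4 | pay 78675 | balance=323339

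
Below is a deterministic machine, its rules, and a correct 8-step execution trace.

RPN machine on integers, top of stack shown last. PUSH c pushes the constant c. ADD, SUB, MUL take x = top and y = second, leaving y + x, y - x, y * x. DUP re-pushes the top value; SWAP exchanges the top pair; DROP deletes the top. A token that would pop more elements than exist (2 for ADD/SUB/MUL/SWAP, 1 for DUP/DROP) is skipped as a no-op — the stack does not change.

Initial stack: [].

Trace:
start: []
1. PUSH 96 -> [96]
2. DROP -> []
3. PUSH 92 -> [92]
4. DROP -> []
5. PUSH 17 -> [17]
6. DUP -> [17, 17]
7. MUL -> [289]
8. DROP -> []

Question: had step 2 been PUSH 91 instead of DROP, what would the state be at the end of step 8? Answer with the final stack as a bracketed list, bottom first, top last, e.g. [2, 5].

(re-executing from step 2 with the substitution; state before step 2: [96])
2. PUSH 91 -> [96, 91]
3. PUSH 92 -> [96, 91, 92]
4. DROP -> [96, 91]
5. PUSH 17 -> [96, 91, 17]
6. DUP -> [96, 91, 17, 17]
7. MUL -> [96, 91, 289]
8. DROP -> [96, 91]

[96, 91]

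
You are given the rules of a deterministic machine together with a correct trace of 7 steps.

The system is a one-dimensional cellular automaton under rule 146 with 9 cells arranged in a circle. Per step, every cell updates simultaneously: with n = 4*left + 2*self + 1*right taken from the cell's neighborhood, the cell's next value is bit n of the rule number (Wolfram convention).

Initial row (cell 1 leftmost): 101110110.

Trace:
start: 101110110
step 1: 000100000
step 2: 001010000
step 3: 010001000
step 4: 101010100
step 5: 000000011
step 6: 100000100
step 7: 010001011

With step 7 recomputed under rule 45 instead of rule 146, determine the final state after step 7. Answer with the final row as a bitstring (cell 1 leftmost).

101110100

(re-executing step 7 under rule 45; state before step 7: 100000100)
step 7: 101110100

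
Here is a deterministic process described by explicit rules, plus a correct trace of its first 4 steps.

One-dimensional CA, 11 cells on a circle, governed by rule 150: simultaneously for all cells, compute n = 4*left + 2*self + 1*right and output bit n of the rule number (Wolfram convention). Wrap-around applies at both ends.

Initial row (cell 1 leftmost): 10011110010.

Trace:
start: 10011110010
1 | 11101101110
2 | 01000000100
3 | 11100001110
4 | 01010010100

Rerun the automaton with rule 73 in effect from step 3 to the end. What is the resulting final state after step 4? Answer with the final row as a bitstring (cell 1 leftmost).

01010010100

(re-executing steps 3..4 under rule 73; state before step 3: 01000000100)
3 | 00011110001
4 | 01010010100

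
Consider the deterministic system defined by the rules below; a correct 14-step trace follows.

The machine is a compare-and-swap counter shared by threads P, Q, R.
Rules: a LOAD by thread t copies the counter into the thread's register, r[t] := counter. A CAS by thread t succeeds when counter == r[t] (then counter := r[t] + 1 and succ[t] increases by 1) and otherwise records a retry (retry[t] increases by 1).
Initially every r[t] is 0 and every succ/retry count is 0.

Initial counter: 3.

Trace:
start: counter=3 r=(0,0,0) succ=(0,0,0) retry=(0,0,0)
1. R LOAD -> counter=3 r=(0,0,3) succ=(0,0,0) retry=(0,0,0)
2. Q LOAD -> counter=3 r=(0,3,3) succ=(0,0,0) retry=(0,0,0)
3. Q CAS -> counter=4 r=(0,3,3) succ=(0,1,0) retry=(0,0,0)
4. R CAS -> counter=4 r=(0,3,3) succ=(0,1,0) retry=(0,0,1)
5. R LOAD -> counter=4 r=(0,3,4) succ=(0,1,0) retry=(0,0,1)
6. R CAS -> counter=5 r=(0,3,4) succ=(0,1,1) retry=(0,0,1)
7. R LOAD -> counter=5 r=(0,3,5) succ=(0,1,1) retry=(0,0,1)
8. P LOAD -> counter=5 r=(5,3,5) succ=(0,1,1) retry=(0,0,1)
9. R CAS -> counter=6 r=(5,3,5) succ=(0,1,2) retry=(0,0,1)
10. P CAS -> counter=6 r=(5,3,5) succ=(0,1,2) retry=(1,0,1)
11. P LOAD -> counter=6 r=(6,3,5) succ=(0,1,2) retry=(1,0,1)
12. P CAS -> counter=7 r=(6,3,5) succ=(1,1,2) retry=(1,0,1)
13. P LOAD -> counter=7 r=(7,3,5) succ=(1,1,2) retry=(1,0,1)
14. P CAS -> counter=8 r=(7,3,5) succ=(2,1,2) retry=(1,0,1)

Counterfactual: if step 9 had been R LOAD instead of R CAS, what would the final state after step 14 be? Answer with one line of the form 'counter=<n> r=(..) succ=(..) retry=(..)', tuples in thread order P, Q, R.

(re-executing from step 9 with the substitution; state before step 9: counter=5 r=(5,3,5) succ=(0,1,1) retry=(0,0,1))
9. R LOAD -> counter=5 r=(5,3,5) succ=(0,1,1) retry=(0,0,1)
10. P CAS -> counter=6 r=(5,3,5) succ=(1,1,1) retry=(0,0,1)
11. P LOAD -> counter=6 r=(6,3,5) succ=(1,1,1) retry=(0,0,1)
12. P CAS -> counter=7 r=(6,3,5) succ=(2,1,1) retry=(0,0,1)
13. P LOAD -> counter=7 r=(7,3,5) succ=(2,1,1) retry=(0,0,1)
14. P CAS -> counter=8 r=(7,3,5) succ=(3,1,1) retry=(0,0,1)

counter=8 r=(7,3,5) succ=(3,1,1) retry=(0,0,1)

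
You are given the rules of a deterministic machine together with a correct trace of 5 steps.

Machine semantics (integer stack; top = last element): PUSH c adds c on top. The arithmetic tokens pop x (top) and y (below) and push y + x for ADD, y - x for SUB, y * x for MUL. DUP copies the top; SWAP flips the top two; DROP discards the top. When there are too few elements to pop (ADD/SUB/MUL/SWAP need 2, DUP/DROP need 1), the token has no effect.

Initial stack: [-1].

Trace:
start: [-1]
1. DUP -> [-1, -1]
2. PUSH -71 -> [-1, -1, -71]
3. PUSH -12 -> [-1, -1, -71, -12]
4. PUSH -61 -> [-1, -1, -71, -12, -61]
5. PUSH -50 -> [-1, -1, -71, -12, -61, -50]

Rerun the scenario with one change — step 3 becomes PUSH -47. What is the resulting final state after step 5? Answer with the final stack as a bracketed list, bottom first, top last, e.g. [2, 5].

(re-executing from step 3 with the substitution; state before step 3: [-1, -1, -71])
3. PUSH -47 -> [-1, -1, -71, -47]
4. PUSH -61 -> [-1, -1, -71, -47, -61]
5. PUSH -50 -> [-1, -1, -71, -47, -61, -50]

[-1, -1, -71, -47, -61, -50]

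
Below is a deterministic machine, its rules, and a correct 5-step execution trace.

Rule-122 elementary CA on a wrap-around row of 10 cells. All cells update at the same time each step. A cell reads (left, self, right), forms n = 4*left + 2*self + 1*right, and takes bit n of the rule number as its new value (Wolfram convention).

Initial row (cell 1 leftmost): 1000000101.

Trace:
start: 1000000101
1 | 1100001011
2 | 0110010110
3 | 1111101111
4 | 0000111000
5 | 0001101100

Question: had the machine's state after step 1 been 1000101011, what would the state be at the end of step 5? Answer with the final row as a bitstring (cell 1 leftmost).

0111111100

state after step 1 := 1000101011
2 | 1101010110
3 | 1110101111
4 | 0011011000
5 | 0111111100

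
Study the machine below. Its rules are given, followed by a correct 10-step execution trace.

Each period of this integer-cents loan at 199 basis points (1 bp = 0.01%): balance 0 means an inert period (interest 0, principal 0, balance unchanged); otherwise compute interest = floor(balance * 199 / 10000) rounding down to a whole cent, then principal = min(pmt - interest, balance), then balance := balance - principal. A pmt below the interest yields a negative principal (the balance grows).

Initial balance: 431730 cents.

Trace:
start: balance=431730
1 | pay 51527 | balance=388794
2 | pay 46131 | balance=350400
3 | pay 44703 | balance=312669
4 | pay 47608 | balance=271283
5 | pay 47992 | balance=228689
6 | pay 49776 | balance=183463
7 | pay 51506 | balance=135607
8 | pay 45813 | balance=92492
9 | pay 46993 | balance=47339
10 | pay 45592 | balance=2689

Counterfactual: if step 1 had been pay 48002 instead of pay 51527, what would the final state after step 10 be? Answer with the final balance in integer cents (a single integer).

(re-executing from step 1 with the substitution; state before step 1: balance=431730)
1 | pay 48002 | balance=392319
2 | pay 46131 | balance=353995
3 | pay 44703 | balance=316336
4 | pay 47608 | balance=275023
5 | pay 47992 | balance=232503
6 | pay 49776 | balance=187353
7 | pay 51506 | balance=139575
8 | pay 45813 | balance=96539
9 | pay 46993 | balance=51467
10 | pay 45592 | balance=6899

6899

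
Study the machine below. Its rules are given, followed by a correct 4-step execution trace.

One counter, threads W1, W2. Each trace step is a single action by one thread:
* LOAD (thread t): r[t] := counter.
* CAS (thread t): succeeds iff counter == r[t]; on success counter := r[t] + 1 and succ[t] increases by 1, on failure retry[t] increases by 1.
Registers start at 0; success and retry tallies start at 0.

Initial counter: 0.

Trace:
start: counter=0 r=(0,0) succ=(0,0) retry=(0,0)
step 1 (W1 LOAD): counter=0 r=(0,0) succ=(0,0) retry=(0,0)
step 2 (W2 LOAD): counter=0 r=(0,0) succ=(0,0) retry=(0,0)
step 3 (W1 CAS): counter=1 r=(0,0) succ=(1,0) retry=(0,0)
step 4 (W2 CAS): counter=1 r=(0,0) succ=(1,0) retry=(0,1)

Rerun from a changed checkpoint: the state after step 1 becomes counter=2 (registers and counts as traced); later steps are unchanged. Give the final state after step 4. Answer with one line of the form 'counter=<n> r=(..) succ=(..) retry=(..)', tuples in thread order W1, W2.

counter=3 r=(0,2) succ=(0,1) retry=(1,0)

state after step 1 := counter=2 r=(0,0) succ=(0,0) retry=(0,0)
step 2 (W2 LOAD): counter=2 r=(0,2) succ=(0,0) retry=(0,0)
step 3 (W1 CAS): counter=2 r=(0,2) succ=(0,0) retry=(1,0)
step 4 (W2 CAS): counter=3 r=(0,2) succ=(0,1) retry=(1,0)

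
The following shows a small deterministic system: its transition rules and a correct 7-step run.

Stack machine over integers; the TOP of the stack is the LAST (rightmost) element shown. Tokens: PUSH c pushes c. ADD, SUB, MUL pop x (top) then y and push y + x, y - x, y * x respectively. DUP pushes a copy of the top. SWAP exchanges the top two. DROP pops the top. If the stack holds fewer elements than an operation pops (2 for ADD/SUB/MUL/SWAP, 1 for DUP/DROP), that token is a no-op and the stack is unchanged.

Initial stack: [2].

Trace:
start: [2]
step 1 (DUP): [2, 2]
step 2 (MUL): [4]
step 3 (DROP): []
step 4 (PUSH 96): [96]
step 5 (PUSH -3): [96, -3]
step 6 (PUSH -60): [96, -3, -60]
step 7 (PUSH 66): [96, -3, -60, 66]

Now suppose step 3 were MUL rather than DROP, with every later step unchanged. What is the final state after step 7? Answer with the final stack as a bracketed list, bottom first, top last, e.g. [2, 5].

(re-executing from step 3 with the substitution; state before step 3: [4])
step 3 (MUL): [4]
step 4 (PUSH 96): [4, 96]
step 5 (PUSH -3): [4, 96, -3]
step 6 (PUSH -60): [4, 96, -3, -60]
step 7 (PUSH 66): [4, 96, -3, -60, 66]

[4, 96, -3, -60, 66]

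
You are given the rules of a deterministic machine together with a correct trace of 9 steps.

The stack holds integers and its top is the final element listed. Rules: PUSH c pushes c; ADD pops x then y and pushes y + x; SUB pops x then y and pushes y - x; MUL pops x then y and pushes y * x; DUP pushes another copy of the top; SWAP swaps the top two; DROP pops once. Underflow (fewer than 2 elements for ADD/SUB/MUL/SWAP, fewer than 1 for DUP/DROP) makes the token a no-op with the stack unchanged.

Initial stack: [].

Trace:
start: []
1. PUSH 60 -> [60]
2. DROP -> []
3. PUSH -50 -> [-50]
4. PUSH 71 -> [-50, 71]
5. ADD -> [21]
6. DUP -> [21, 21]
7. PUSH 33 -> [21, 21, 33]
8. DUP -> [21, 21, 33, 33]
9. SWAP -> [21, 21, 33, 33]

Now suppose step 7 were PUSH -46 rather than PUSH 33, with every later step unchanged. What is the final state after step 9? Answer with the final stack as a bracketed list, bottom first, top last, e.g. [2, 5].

(re-executing from step 7 with the substitution; state before step 7: [21, 21])
7. PUSH -46 -> [21, 21, -46]
8. DUP -> [21, 21, -46, -46]
9. SWAP -> [21, 21, -46, -46]

[21, 21, -46, -46]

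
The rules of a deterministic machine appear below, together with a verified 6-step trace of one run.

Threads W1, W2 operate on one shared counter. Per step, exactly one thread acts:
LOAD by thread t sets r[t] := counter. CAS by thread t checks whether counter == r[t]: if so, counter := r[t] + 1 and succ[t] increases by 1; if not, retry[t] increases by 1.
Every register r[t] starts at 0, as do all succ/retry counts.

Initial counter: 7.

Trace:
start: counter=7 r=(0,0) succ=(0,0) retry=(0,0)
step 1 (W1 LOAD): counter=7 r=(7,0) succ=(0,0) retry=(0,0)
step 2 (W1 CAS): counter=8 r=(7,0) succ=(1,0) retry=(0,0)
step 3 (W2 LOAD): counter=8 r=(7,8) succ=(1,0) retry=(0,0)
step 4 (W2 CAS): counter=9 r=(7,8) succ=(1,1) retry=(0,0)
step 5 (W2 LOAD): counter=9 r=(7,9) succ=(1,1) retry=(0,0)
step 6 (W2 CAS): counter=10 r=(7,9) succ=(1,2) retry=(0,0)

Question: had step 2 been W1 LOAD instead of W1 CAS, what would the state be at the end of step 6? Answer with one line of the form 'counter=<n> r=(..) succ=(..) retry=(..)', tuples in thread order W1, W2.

counter=9 r=(7,8) succ=(0,2) retry=(0,0)

(re-executing from step 2 with the substitution; state before step 2: counter=7 r=(7,0) succ=(0,0) retry=(0,0))
step 2 (W1 LOAD): counter=7 r=(7,0) succ=(0,0) retry=(0,0)
step 3 (W2 LOAD): counter=7 r=(7,7) succ=(0,0) retry=(0,0)
step 4 (W2 CAS): counter=8 r=(7,7) succ=(0,1) retry=(0,0)
step 5 (W2 LOAD): counter=8 r=(7,8) succ=(0,1) retry=(0,0)
step 6 (W2 CAS): counter=9 r=(7,8) succ=(0,2) retry=(0,0)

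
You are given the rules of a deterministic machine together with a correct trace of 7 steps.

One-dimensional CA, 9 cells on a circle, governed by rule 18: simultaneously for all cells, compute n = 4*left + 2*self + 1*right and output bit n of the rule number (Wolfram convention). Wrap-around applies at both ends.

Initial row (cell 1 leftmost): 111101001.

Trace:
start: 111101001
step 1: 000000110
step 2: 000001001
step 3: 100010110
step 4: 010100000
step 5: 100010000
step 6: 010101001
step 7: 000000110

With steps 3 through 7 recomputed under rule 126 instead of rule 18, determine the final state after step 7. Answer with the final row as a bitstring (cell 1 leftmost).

(re-executing steps 3..7 under rule 126; state before step 3: 000001001)
step 3: 100011111
step 4: 110110000
step 5: 111111001
step 6: 000001111
step 7: 100011001

100011001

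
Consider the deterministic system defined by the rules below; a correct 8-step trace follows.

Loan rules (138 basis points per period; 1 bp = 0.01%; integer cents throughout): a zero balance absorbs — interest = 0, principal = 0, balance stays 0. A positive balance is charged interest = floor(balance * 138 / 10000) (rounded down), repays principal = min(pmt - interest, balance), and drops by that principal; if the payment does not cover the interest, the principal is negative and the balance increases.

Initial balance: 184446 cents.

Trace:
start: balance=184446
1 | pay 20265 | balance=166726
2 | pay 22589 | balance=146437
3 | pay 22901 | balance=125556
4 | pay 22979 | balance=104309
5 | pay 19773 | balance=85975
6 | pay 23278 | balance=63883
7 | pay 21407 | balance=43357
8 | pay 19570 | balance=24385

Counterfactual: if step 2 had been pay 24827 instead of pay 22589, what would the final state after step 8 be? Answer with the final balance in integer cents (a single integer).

21955

(re-executing from step 2 with the substitution; state before step 2: balance=166726)
2 | pay 24827 | balance=144199
3 | pay 22901 | balance=123287
4 | pay 22979 | balance=102009
5 | pay 19773 | balance=83643
6 | pay 23278 | balance=61519
7 | pay 21407 | balance=40960
8 | pay 19570 | balance=21955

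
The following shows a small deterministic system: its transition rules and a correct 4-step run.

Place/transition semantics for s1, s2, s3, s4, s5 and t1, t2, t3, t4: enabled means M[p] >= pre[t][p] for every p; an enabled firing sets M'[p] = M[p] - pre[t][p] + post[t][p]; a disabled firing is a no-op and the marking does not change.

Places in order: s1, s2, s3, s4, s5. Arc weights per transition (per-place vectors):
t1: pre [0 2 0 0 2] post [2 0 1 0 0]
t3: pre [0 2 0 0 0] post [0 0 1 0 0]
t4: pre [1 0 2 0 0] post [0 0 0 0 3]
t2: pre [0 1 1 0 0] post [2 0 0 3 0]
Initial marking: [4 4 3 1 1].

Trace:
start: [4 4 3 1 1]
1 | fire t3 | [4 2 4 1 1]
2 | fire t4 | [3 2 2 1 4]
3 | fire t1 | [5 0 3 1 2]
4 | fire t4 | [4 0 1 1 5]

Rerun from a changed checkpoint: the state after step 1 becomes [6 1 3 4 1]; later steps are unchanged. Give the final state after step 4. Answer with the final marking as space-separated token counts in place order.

5 1 1 4 4

state after step 1 := [6 1 3 4 1]
2 | fire t4 | [5 1 1 4 4]
3 | fire t1 | [5 1 1 4 4]
4 | fire t4 | [5 1 1 4 4]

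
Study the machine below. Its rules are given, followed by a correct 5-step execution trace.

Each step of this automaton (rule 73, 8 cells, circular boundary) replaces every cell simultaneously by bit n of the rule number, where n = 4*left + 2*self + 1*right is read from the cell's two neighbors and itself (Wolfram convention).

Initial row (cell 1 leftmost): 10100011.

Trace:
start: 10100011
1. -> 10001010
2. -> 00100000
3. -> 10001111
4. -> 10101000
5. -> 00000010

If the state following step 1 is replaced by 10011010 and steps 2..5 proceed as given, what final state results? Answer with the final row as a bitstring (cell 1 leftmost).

state after step 1 := 10011010
2. -> 00011000
3. -> 11011011
4. -> 01011010
5. -> 00011000

00011000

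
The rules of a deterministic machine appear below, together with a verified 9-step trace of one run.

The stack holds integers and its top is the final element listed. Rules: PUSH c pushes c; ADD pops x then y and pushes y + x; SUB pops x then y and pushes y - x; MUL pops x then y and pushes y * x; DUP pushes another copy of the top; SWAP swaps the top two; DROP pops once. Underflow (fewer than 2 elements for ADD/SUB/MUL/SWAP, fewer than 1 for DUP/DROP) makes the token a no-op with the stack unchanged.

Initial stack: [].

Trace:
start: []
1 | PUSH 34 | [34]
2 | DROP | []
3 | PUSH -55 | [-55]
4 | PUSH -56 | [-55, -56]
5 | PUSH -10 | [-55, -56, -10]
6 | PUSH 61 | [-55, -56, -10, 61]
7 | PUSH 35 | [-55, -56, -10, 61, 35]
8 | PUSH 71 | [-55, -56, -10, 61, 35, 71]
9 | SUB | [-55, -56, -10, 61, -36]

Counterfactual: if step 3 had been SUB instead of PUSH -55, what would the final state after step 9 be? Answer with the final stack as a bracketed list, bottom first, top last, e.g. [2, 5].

[-56, -10, 61, -36]

(re-executing from step 3 with the substitution; state before step 3: [])
3 | SUB | []
4 | PUSH -56 | [-56]
5 | PUSH -10 | [-56, -10]
6 | PUSH 61 | [-56, -10, 61]
7 | PUSH 35 | [-56, -10, 61, 35]
8 | PUSH 71 | [-56, -10, 61, 35, 71]
9 | SUB | [-56, -10, 61, -36]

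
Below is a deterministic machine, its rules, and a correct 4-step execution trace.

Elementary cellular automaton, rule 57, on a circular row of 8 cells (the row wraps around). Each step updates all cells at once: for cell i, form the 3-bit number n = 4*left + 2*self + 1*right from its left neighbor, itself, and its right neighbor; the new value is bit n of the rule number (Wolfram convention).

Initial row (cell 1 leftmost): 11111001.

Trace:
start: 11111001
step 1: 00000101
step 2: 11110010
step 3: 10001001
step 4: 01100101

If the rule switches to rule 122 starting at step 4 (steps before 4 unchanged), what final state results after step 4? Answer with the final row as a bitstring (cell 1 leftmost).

11010111

(re-executing step 4 under rule 122; state before step 4: 10001001)
step 4: 11010111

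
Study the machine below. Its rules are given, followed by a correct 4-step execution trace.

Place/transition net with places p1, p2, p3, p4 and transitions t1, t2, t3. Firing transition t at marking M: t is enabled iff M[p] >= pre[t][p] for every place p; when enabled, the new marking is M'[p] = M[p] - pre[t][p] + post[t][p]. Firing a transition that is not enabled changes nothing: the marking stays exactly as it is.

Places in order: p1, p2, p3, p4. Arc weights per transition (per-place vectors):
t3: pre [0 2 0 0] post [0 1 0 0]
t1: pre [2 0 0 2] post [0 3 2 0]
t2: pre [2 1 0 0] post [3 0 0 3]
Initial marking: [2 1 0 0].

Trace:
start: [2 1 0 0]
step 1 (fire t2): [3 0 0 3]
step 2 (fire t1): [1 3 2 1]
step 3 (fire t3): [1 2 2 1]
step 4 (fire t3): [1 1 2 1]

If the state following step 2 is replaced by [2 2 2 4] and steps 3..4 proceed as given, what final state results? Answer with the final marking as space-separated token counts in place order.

state after step 2 := [2 2 2 4]
step 3 (fire t3): [2 1 2 4]
step 4 (fire t3): [2 1 2 4]

2 1 2 4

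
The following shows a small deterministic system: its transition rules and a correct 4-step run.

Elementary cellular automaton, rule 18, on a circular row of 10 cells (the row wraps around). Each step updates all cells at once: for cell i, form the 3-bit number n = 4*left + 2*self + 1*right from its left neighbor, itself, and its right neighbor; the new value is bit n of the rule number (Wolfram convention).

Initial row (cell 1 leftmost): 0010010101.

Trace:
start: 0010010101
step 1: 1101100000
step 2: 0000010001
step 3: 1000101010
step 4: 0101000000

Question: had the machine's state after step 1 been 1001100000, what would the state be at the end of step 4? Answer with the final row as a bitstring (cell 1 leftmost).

state after step 1 := 1001100000
step 2: 0110010001
step 3: 0001101010
step 4: 0010000001

0010000001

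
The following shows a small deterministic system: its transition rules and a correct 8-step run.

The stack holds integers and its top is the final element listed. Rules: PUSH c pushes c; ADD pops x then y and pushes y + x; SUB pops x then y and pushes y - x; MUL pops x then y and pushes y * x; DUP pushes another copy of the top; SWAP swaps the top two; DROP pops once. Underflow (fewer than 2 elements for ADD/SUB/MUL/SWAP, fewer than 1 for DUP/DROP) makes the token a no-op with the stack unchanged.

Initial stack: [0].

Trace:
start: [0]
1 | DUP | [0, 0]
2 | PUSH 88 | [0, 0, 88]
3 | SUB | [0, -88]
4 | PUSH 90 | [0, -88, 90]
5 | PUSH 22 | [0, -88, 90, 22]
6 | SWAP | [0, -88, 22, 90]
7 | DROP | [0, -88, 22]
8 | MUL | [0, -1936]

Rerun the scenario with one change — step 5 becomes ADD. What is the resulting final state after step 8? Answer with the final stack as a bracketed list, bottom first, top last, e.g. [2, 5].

(re-executing from step 5 with the substitution; state before step 5: [0, -88, 90])
5 | ADD | [0, 2]
6 | SWAP | [2, 0]
7 | DROP | [2]
8 | MUL | [2]

[2]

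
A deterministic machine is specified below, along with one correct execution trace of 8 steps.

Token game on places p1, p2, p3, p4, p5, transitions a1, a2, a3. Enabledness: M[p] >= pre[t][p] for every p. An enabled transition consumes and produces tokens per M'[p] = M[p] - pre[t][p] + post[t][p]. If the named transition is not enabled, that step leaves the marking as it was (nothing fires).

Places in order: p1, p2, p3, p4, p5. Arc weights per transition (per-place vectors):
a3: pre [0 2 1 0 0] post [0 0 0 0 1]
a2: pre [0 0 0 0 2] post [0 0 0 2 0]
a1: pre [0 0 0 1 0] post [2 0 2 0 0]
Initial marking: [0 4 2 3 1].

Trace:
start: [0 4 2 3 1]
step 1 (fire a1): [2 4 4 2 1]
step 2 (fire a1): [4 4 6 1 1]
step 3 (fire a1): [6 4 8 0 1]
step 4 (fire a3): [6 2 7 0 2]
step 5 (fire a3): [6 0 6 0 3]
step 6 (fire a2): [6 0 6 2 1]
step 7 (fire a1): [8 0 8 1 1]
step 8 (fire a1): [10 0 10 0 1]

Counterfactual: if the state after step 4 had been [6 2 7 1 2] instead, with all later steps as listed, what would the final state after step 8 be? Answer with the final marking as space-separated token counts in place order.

10 0 10 1 1

state after step 4 := [6 2 7 1 2]
step 5 (fire a3): [6 0 6 1 3]
step 6 (fire a2): [6 0 6 3 1]
step 7 (fire a1): [8 0 8 2 1]
step 8 (fire a1): [10 0 10 1 1]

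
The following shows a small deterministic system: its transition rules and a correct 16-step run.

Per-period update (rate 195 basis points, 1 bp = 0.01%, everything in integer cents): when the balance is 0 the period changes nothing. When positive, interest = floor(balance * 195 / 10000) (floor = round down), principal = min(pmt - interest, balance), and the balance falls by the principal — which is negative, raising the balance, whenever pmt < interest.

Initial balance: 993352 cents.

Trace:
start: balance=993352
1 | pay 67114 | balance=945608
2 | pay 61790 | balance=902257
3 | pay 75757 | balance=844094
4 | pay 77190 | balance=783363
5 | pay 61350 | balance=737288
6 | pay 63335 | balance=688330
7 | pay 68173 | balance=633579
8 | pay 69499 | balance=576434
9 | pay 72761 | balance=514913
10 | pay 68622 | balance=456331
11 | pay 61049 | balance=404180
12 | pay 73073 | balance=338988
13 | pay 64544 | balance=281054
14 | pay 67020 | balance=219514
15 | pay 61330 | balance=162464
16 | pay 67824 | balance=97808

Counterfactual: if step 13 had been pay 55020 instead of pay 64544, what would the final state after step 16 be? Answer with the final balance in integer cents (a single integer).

107900

(re-executing from step 13 with the substitution; state before step 13: balance=338988)
13 | pay 55020 | balance=290578
14 | pay 67020 | balance=229224
15 | pay 61330 | balance=172363
16 | pay 67824 | balance=107900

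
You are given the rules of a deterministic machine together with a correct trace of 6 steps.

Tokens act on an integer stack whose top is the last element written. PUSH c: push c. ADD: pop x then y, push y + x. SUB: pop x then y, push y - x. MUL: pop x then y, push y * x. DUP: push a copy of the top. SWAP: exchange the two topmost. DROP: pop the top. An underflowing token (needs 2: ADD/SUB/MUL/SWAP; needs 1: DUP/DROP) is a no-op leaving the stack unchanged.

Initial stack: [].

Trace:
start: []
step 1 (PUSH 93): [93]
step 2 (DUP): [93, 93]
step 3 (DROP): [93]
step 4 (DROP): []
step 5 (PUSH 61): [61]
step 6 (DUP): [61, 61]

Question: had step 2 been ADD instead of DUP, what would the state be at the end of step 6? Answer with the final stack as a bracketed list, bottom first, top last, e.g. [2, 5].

(re-executing from step 2 with the substitution; state before step 2: [93])
step 2 (ADD): [93]
step 3 (DROP): []
step 4 (DROP): []
step 5 (PUSH 61): [61]
step 6 (DUP): [61, 61]

[61, 61]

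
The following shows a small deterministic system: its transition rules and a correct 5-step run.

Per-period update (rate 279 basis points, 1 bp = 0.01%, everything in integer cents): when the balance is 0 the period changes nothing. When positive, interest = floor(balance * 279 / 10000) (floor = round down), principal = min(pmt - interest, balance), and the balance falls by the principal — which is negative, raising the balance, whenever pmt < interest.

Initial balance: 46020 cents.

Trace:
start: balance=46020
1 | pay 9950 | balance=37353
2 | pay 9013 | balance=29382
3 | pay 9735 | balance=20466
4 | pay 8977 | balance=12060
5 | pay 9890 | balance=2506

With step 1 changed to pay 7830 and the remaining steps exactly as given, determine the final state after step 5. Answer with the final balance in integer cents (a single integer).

4872

(re-executing from step 1 with the substitution; state before step 1: balance=46020)
1 | pay 7830 | balance=39473
2 | pay 9013 | balance=31561
3 | pay 9735 | balance=22706
4 | pay 8977 | balance=14362
5 | pay 9890 | balance=4872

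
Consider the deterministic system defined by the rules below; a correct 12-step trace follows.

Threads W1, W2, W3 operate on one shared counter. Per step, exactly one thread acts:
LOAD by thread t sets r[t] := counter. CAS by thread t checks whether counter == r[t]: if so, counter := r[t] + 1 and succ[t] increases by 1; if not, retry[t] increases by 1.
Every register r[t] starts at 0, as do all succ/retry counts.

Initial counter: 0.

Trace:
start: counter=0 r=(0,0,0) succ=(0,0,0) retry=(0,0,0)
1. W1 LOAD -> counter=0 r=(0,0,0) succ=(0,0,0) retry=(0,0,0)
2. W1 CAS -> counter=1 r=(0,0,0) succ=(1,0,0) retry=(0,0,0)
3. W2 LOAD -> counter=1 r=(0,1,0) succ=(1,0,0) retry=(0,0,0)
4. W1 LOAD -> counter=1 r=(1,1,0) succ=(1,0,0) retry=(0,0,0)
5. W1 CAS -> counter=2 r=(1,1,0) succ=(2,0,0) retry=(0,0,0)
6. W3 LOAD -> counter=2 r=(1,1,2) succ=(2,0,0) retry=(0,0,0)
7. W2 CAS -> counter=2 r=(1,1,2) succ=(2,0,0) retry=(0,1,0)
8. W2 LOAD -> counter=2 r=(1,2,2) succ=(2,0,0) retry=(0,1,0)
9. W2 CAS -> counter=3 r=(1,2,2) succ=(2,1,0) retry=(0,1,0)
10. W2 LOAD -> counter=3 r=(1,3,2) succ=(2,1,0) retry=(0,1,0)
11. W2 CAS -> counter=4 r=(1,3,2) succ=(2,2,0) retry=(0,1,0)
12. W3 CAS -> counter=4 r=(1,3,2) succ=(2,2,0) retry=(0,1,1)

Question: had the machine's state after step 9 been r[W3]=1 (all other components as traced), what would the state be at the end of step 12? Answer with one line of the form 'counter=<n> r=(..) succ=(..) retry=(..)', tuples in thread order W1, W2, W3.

counter=4 r=(1,3,1) succ=(2,2,0) retry=(0,1,1)

state after step 9 := counter=3 r=(1,2,1) succ=(2,1,0) retry=(0,1,0)
10. W2 LOAD -> counter=3 r=(1,3,1) succ=(2,1,0) retry=(0,1,0)
11. W2 CAS -> counter=4 r=(1,3,1) succ=(2,2,0) retry=(0,1,0)
12. W3 CAS -> counter=4 r=(1,3,1) succ=(2,2,0) retry=(0,1,1)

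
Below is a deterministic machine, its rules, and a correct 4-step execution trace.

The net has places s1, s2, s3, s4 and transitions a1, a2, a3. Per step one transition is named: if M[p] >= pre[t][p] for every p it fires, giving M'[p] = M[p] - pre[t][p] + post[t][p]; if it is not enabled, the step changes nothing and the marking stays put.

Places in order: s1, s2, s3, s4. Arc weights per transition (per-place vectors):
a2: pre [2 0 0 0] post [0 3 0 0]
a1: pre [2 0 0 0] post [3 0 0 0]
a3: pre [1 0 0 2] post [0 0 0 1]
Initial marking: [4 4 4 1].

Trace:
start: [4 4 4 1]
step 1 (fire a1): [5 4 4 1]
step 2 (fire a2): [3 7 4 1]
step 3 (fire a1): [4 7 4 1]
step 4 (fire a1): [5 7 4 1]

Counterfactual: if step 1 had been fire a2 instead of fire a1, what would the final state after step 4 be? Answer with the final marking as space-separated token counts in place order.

(re-executing from step 1 with the substitution; state before step 1: [4 4 4 1])
step 1 (fire a2): [2 7 4 1]
step 2 (fire a2): [0 10 4 1]
step 3 (fire a1): [0 10 4 1]
step 4 (fire a1): [0 10 4 1]

0 10 4 1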